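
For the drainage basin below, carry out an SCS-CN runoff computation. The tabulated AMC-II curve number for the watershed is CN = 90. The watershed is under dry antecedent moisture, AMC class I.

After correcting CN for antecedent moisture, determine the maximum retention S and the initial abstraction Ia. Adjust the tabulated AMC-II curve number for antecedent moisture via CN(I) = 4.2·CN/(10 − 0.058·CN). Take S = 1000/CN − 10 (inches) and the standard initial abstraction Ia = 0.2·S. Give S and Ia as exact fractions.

Dry (AMC I): CN(I) = 4.2·90/(10 − 0.058·90) = 378/(239/50) = 18900/239 ≈ 79.079
Retention S: 1000/CN − 10 with CN=79.079 → S = 500/189 ≈ 2.646 in
Ia = 0.2·(500/189) = 100/189 in ≈ 0.529 in

S = 500/189 in ≈ 2.646 in; Ia = 100/189 in ≈ 0.529 in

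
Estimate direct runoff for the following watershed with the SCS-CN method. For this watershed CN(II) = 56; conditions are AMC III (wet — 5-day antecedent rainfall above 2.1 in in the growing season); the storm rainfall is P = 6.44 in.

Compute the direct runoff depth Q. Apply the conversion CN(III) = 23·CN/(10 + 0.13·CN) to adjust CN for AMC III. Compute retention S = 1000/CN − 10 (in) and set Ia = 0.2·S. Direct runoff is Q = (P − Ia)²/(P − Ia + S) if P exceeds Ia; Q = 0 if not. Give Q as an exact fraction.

CN(III) from CN(II)=56: (23·56)/(10 + 0.13·56) = 4025/54 ≈ 74.537
Retention S: 1000/CN − 10 with CN=74.537 → S = 550/161 ≈ 3.416 in
Initial abstraction Ia = S/5 = (550/161)/5 = 110/161 ≈ 0.683 in
Since P=6.440 > Ia=0.683: effective rainfall P−Ia = 23171/4025 in
Q: (23171/4025)² ÷ (36921/4025) = 536895241/148607025 in (≈ 3.613 in)

Q = 536895241/148607025 in ≈ 3.613 in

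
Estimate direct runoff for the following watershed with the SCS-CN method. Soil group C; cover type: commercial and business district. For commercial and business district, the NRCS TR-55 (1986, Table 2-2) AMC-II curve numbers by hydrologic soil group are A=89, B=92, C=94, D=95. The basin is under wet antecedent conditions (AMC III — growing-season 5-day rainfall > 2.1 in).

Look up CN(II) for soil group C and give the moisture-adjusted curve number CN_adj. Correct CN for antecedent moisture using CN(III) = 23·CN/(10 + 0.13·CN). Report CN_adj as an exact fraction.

CN_adj = 108100/1111 ≈ 97.300

NRCS table: commercial and business district, soil group C → CN(II) = 94
Wet (AMC III): CN(III) = 23·94/(10 + 0.13·94) = 2162/(1111/50) = 108100/1111 ≈ 97.300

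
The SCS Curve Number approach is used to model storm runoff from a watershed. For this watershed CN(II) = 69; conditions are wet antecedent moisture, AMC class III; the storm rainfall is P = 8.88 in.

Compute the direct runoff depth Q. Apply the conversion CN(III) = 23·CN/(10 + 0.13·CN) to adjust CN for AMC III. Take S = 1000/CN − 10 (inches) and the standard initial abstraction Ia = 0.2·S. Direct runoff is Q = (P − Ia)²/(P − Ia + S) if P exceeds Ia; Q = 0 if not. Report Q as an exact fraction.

Q = 56721835298/8218953975 in ≈ 6.901 in

Adjust CN=69 to AMC III: 23·69/(10 + 0.13·69) → 1587 ÷ (1897/100) = 158700/1897 ≈ 83.658
Retention S: 1000/CN − 10 with CN=83.658 → S = 3100/1587 ≈ 1.953 in
Ia = 0.2S: 0.2·1.953 = 0.391 in (exactly 620/1587)
Excess rainfall: 8.880 − 0.391 = 8.489 in; P > Ia so Q > 0
Q: (336814/39675)² ÷ (414314/39675) = 56721835298/8218953975 in (≈ 6.901 in)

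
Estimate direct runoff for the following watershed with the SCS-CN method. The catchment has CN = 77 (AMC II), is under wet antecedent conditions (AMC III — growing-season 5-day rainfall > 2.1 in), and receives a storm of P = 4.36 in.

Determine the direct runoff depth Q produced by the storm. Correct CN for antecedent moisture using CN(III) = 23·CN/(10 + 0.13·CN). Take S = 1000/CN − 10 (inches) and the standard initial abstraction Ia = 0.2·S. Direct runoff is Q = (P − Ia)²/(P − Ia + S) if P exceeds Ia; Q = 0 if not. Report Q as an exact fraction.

Wet (AMC III): CN(III) = 23·77/(10 + 0.13·77) = 1771/(2001/100) = 7700/87 ≈ 88.506
Retention S: 1000/CN − 10 with CN=88.506 → S = 100/77 ≈ 1.299 in
Initial abstraction Ia = S/5 = (100/77)/5 = 20/77 ≈ 0.260 in
Since P=4.360 > Ia=0.260: effective rainfall P−Ia = 7893/1925 in
Q: (7893/1925)² ÷ (10393/1925) = 62299449/20006525 in (≈ 3.114 in)

Q = 62299449/20006525 in ≈ 3.114 in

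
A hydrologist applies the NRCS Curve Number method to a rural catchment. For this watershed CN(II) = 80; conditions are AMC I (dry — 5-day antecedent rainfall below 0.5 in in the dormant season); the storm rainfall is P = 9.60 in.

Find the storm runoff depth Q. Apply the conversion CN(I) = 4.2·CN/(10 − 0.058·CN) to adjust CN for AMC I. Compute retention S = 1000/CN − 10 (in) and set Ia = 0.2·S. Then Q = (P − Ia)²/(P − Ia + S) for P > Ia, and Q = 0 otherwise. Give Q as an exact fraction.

Adjust CN=80 to AMC I: 4.2·80/(10 − 0.058·80) → 336 ÷ (134/25) = 4200/67 ≈ 62.687
S = 1000/(4200/67) − 10 = 125/21 in ≈ 5.952 in
Initial abstraction Ia = S/5 = (125/21)/5 = 25/21 ≈ 1.190 in
Since P=9.600 > Ia=1.190: effective rainfall P−Ia = 883/105 in
Q = (883/105)²/((883/105) + 125/21) = (779689/11025)/(1508/105) = 779689/158340 in ≈ 4.924 in

Q = 779689/158340 in ≈ 4.924 in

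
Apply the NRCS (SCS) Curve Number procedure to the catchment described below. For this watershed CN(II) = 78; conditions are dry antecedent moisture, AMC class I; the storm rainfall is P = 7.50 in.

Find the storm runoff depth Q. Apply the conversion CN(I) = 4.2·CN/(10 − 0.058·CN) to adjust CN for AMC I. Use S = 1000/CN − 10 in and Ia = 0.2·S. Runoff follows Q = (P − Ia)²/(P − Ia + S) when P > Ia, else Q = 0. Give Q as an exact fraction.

Adjust CN=78 to AMC I: 4.2·78/(10 − 0.058·78) → (1638/5) ÷ (1369/250) = 81900/1369 ≈ 59.825
S = 1000/(81900/1369) − 10 = 5500/819 in ≈ 6.716 in
Initial abstraction Ia = S/5 = (5500/819)/5 = 1100/819 ≈ 1.343 in
Since P=7.500 > Ia=1.343: effective rainfall P−Ia = 10085/1638 in
Q: (10085/1638)² ÷ (21085/1638) = 20341445/6907446 in (≈ 2.945 in)

Q = 20341445/6907446 in ≈ 2.945 in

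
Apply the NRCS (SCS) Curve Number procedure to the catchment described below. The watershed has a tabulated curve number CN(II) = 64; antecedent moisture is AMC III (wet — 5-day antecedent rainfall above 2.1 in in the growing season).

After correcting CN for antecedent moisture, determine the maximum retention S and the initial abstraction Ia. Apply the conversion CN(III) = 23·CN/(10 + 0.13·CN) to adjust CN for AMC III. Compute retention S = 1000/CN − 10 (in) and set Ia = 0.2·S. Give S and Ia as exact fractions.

Wet (AMC III): CN(III) = 23·64/(10 + 0.13·64) = 1472/(458/25) = 18400/229 ≈ 80.349
S = 1000/(18400/229) − 10 = 225/92 in ≈ 2.446 in
Initial abstraction Ia = S/5 = (225/92)/5 = 45/92 ≈ 0.489 in

S = 225/92 in ≈ 2.446 in; Ia = 45/92 in ≈ 0.489 in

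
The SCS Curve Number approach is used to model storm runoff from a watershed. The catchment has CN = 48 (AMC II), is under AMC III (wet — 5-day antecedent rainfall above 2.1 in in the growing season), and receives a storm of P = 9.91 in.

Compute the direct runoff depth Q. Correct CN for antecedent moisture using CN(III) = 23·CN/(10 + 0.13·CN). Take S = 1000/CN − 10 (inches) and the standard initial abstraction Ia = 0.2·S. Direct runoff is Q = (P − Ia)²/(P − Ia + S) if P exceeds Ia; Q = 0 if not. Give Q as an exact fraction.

Adjust CN=48 to AMC III: 23·48/(10 + 0.13·48) → 1104 ÷ (406/25) = 13800/203 ≈ 67.980
Retention S: 1000/CN − 10 with CN=67.980 → S = 325/69 ≈ 4.710 in
Initial abstraction Ia = S/5 = (325/69)/5 = 65/69 ≈ 0.942 in
Excess rainfall: 9.910 − 0.942 = 8.968 in; P > Ia so Q > 0
Runoff Q = (P−Ia)²/(P−Ia+S) = (8.968)²/(8.968+4.710) = 3829010641/651215100 ≈ 5.880 in

Q = 3829010641/651215100 in ≈ 5.880 in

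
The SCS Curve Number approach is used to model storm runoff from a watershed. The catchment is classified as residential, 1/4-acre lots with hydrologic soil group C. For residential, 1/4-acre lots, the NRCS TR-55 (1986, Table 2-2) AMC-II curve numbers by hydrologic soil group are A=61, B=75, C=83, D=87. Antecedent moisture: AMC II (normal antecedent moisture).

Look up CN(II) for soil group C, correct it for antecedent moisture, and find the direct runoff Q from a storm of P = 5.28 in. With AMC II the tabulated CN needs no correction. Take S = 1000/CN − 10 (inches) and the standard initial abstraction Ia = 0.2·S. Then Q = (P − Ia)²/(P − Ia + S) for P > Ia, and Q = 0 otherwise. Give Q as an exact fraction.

Q = 25532809/7447175 in ≈ 3.429 in

NRCS table: residential, 1/4-acre lots, soil group C → CN(II) = 83
AMC II — tabulated CN = 83 applies directly.
Max retention: S = 1000/83 − 10 = 170/83 in (≈ 2.048 in)
Initial abstraction Ia = S/5 = (170/83)/5 = 34/83 ≈ 0.410 in
Since P=5.280 > Ia=0.410: effective rainfall P−Ia = 10106/2075 in
Q = (10106/2075)²/((10106/2075) + 170/83) = (102131236/4305625)/(14356/2075) = 25532809/7447175 in ≈ 3.429 in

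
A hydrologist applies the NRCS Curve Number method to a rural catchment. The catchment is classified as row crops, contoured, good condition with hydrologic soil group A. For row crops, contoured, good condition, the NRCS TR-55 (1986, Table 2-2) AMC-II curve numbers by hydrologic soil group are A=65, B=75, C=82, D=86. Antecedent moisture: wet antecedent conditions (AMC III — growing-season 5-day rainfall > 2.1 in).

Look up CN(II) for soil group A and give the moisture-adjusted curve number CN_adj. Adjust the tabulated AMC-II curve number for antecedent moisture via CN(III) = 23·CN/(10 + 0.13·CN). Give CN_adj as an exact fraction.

NRCS table: row crops, contoured, good condition, soil group A → CN(II) = 65
CN(III) from CN(II)=65: (23·65)/(10 + 0.13·65) = 29900/369 ≈ 81.030

CN_adj = 29900/369 ≈ 81.030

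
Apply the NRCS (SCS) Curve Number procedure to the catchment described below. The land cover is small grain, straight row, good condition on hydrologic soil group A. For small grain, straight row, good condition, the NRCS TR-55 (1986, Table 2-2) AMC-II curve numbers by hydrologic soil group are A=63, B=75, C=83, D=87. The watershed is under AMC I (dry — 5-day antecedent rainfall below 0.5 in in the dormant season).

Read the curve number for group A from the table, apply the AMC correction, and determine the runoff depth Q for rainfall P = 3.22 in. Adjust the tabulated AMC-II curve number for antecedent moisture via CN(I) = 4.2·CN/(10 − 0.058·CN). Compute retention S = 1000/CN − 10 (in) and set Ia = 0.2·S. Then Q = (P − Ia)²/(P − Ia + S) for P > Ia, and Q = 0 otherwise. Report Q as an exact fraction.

Q = 784168009/63041148450 in ≈ 0.012 in

NRCS table: small grain, straight row, good condition, soil group A → CN(II) = 63
Adjust CN=63 to AMC I: 4.2·63/(10 − 0.058·63) → (1323/5) ÷ (3173/500) = 132300/3173 ≈ 41.696
Retention S: 1000/CN − 10 with CN=41.696 → S = 18500/1323 ≈ 13.983 in
Initial abstraction Ia = S/5 = (18500/1323)/5 = 3700/1323 ≈ 2.797 in
Excess rainfall: 3.220 − 2.797 = 0.423 in; P > Ia so Q > 0
Q = (28003/66150)²/((28003/66150) + 18500/1323) = (784168009/4375822500)/(953003/66150) = 784168009/63041148450 in ≈ 0.012 in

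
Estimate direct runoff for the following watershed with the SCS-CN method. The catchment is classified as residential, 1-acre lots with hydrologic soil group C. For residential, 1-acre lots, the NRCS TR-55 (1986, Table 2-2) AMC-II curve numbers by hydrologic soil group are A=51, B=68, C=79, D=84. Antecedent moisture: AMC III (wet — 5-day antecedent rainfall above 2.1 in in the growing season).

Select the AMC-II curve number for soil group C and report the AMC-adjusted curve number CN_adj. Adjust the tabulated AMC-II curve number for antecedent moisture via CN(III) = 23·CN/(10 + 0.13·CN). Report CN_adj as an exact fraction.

NRCS table: residential, 1-acre lots, soil group C → CN(II) = 79
Adjust CN=79 to AMC III: 23·79/(10 + 0.13·79) → 1817 ÷ (2027/100) = 181700/2027 ≈ 89.640

CN_adj = 181700/2027 ≈ 89.640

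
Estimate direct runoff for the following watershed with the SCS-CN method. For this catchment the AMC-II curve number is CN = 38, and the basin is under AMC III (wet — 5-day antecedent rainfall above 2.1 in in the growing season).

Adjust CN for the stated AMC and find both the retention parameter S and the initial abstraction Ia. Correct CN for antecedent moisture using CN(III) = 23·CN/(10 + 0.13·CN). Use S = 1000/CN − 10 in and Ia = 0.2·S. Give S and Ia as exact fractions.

S = 3100/437 in ≈ 7.094 in; Ia = 620/437 in ≈ 1.419 in

CN(III) from CN(II)=38: (23·38)/(10 + 0.13·38) = 43700/747 ≈ 58.501
Max retention: S = 1000/(43700/747) − 10 = 3100/437 in (≈ 7.094 in)
Initial abstraction Ia = S/5 = (3100/437)/5 = 620/437 ≈ 1.419 in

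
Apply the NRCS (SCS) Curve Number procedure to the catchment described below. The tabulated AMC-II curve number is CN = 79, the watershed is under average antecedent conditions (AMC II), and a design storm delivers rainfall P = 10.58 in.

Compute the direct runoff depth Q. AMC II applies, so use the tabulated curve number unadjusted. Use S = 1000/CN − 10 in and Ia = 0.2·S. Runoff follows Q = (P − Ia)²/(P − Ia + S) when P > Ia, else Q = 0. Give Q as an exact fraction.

Q = 1575375481/198254450 in ≈ 7.946 in

CN(II) = 79; AMC II needs no correction.
Retention S: 1000/CN − 10 with CN=79.000 → S = 210/79 ≈ 2.658 in
Ia = 0.2S: 0.2·2.658 = 0.532 in (exactly 42/79)
Excess rainfall: 10.580 − 0.532 = 10.048 in; P > Ia so Q > 0
Q: (39691/3950)² ÷ (50191/3950) = 1575375481/198254450 in (≈ 7.946 in)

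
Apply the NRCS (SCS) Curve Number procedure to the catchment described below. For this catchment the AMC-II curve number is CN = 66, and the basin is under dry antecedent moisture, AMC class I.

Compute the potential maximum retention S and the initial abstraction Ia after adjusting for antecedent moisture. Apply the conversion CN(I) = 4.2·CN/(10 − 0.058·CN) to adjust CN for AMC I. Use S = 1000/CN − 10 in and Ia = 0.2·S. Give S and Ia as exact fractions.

CN(I) from CN(II)=66: (4.2·66)/(10 − 0.058·66) = 69300/1543 ≈ 44.913
Max retention: S = 1000/(69300/1543) − 10 = 8500/693 in (≈ 12.266 in)
Ia = 0.2S: 0.2·12.266 = 2.453 in (exactly 1700/693)

S = 8500/693 in ≈ 12.266 in; Ia = 1700/693 in ≈ 2.453 in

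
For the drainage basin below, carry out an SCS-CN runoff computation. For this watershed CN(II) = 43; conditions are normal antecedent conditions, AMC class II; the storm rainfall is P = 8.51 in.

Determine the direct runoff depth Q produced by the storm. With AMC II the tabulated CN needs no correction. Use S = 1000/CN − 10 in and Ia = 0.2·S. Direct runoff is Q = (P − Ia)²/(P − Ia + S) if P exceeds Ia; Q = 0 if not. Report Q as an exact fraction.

Q = 634687249/353429900 in ≈ 1.796 in

AMC II — tabulated CN = 43 applies directly.
S = 1000/43 − 10 = 570/43 in ≈ 13.256 in
Ia = 0.2S: 0.2·13.256 = 2.651 in (exactly 114/43)
Excess rainfall: 8.510 − 2.651 = 5.859 in; P > Ia so Q > 0
Runoff Q = (P−Ia)²/(P−Ia+S) = (5.859)²/(5.859+13.256) = 634687249/353429900 ≈ 1.796 in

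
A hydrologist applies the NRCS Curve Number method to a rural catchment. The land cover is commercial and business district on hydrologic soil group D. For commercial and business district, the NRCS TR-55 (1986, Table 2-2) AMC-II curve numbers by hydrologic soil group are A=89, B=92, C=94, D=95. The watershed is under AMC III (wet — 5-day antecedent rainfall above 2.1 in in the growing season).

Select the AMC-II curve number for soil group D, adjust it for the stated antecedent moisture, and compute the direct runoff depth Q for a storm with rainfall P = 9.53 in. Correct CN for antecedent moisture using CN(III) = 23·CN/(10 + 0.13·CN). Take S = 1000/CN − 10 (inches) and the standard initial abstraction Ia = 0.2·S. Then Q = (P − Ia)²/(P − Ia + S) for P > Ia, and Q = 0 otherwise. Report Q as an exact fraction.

Q = 171777920521/18548945700 in ≈ 9.261 in

NRCS table: commercial and business district, soil group D → CN(II) = 95
CN(III) from CN(II)=95: (23·95)/(10 + 0.13·95) = 43700/447 ≈ 97.763
Retention S: 1000/CN − 10 with CN=97.763 → S = 100/437 ≈ 0.229 in
Ia = 0.2·(100/437) = 20/437 in ≈ 0.046 in
Excess rainfall: 9.530 − 0.046 = 9.484 in; P > Ia so Q > 0
Runoff Q = (P−Ia)²/(P−Ia+S) = (9.484)²/(9.484+0.229) = 171777920521/18548945700 ≈ 9.261 in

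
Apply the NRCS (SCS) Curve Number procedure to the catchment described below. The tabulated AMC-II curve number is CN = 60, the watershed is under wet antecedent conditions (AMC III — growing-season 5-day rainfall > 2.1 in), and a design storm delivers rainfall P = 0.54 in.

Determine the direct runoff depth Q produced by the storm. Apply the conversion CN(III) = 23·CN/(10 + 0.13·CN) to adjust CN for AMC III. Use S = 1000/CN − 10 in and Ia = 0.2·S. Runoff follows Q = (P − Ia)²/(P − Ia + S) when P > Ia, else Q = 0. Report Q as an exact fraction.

Q = 0 in ≈ 0.000 in

Adjust CN=60 to AMC III: 23·60/(10 + 0.13·60) → 1380 ÷ (89/5) = 6900/89 ≈ 77.528
S = 1000/(6900/89) − 10 = 200/69 in ≈ 2.899 in
Ia = 0.2·(200/69) = 40/69 in ≈ 0.580 in
P = 0.540 ≤ Ia = 0.580 in: entire storm abstracted, Q = 0.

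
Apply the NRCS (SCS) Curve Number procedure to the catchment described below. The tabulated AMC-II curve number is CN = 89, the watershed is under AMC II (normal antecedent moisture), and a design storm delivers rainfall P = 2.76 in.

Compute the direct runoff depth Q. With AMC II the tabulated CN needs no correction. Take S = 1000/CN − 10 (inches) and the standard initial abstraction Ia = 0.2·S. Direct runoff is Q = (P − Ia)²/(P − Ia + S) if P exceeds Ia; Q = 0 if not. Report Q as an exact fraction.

Average conditions: CN = 89 (no AMC adjustment).
Retention S: 1000/CN − 10 with CN=89.000 → S = 110/89 ≈ 1.236 in
Ia = 0.2S: 0.2·1.236 = 0.247 in (exactly 22/89)
P − Ia = 2.760 − 0.247 = 5591/2225 ≈ 2.513 in (> 0, runoff occurs)
Runoff Q = (P−Ia)²/(P−Ia+S) = (2.513)²/(2.513+1.236) = 31259281/18558725 ≈ 1.684 in

Q = 31259281/18558725 in ≈ 1.684 in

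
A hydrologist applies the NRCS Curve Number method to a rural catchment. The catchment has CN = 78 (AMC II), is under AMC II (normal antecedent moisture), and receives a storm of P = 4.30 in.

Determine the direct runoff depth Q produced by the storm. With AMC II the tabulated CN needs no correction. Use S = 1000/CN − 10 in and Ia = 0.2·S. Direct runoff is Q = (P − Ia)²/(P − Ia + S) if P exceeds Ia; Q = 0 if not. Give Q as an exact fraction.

Q = 2122849/997230 in ≈ 2.129 in

Average conditions: CN = 78 (no AMC adjustment).
Max retention: S = 1000/78 − 10 = 110/39 in (≈ 2.821 in)
Initial abstraction Ia = S/5 = (110/39)/5 = 22/39 ≈ 0.564 in
Excess rainfall: 4.300 − 0.564 = 3.736 in; P > Ia so Q > 0
Q: (1457/390)² ÷ (2557/390) = 2122849/997230 in (≈ 2.129 in)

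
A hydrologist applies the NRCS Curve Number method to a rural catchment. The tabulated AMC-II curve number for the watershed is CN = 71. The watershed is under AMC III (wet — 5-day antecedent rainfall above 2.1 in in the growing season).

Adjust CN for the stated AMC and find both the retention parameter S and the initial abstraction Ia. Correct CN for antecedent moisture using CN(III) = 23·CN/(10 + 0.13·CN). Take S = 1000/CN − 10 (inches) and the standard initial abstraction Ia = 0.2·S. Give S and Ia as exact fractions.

CN(III) from CN(II)=71: (23·71)/(10 + 0.13·71) = 163300/1923 ≈ 84.919
Retention S: 1000/CN − 10 with CN=84.919 → S = 2900/1633 ≈ 1.776 in
Ia = 0.2·(2900/1633) = 580/1633 in ≈ 0.355 in

S = 2900/1633 in ≈ 1.776 in; Ia = 580/1633 in ≈ 0.355 in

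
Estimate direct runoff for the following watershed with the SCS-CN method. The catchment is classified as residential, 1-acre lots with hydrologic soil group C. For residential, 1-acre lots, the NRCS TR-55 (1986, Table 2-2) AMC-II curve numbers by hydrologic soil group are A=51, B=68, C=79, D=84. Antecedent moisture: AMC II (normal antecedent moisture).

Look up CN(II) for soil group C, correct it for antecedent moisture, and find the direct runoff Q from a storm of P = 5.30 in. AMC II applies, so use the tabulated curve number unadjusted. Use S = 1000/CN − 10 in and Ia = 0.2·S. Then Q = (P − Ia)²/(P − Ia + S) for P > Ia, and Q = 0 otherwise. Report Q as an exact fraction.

Q = 14190289/4634930 in ≈ 3.062 in

NRCS table: residential, 1-acre lots, soil group C → CN(II) = 79
CN(II) = 79; AMC II needs no correction.
S = 1000/79 − 10 = 210/79 in ≈ 2.658 in
Initial abstraction Ia = S/5 = (210/79)/5 = 42/79 ≈ 0.532 in
Excess rainfall: 5.300 − 0.532 = 4.768 in; P > Ia so Q > 0
Q: (3767/790)² ÷ (5867/790) = 14190289/4634930 in (≈ 3.062 in)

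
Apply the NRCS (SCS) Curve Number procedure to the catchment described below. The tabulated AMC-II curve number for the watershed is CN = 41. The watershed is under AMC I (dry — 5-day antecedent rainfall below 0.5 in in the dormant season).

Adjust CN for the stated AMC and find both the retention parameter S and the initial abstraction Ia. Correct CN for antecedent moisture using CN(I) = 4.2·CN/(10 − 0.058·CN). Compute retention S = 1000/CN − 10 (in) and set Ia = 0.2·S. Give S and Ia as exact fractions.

S = 29500/861 in ≈ 34.262 in; Ia = 5900/861 in ≈ 6.852 in

Dry (AMC I): CN(I) = 4.2·41/(10 − 0.058·41) = (861/5)/(3811/500) = 86100/3811 ≈ 22.592
Max retention: S = 1000/(86100/3811) − 10 = 29500/861 in (≈ 34.262 in)
Ia = 0.2·(29500/861) = 5900/861 in ≈ 6.852 in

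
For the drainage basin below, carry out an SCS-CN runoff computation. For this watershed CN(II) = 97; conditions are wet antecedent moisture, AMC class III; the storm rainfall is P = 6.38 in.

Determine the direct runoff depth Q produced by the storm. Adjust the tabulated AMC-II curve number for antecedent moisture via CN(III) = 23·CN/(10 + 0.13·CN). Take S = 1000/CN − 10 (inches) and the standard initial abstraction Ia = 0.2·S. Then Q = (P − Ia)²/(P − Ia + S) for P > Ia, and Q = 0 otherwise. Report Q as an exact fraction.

Wet (AMC III): CN(III) = 23·97/(10 + 0.13·97) = 2231/(2261/100) = 223100/2261 ≈ 98.673
S = 1000/(223100/2261) − 10 = 300/2231 in ≈ 0.134 in
Ia = 0.2·(300/2231) = 60/2231 in ≈ 0.027 in
Excess rainfall: 6.380 − 0.027 = 6.353 in; P > Ia so Q > 0
Q = (708689/111550)²/((708689/111550) + 300/2231) = (502240098721/12443402500)/(723689/111550) = 502240098721/80727507950 in ≈ 6.221 in

Q = 502240098721/80727507950 in ≈ 6.221 in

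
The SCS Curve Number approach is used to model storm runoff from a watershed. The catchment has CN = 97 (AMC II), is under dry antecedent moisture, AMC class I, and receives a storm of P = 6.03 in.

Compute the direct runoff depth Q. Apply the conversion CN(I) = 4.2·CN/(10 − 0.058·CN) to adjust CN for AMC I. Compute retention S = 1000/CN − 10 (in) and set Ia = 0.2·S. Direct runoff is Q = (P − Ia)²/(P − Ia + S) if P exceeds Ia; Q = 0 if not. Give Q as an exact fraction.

Q = 159549916969/30516772300 in ≈ 5.228 in

Dry (AMC I): CN(I) = 4.2·97/(10 − 0.058·97) = (2037/5)/(2187/500) = 67900/729 ≈ 93.141
S = 1000/(67900/729) − 10 = 500/679 in ≈ 0.736 in
Ia = 0.2·(500/679) = 100/679 in ≈ 0.147 in
Excess rainfall: 6.030 − 0.147 = 5.883 in; P > Ia so Q > 0
Q: (399437/67900)² ÷ (449437/67900) = 159549916969/30516772300 in (≈ 5.228 in)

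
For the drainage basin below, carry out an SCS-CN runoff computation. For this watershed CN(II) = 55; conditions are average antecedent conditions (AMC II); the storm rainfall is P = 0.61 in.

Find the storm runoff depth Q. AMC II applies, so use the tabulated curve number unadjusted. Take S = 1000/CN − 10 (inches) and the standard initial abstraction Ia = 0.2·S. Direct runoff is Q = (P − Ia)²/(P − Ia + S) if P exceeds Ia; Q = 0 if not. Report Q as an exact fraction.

AMC II — tabulated CN = 55 applies directly.
Max retention: S = 1000/55 − 10 = 90/11 in (≈ 8.182 in)
Ia = 0.2·(90/11) = 18/11 in ≈ 1.636 in
P = 0.610 ≤ Ia = 1.636 in: entire storm abstracted, Q = 0.

Q = 0 in ≈ 0.000 in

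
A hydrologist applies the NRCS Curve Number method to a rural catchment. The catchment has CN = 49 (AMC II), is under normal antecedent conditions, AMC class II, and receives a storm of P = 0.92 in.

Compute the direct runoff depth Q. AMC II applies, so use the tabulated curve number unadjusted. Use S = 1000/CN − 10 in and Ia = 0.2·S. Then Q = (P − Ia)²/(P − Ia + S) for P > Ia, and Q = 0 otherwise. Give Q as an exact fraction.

Q = 0 in ≈ 0.000 in

CN(II) = 49; AMC II needs no correction.
S = 1000/49 − 10 = 510/49 in ≈ 10.408 in
Ia = 0.2S: 0.2·10.408 = 2.082 in (exactly 102/49)
P = 0.920 ≤ Ia = 2.082 in: entire storm abstracted, Q = 0.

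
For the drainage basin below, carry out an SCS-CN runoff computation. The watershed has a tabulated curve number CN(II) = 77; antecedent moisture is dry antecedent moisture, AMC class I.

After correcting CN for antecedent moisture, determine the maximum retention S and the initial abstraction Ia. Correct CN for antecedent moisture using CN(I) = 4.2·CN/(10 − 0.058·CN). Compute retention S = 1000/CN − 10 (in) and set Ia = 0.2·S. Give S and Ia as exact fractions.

Dry (AMC I): CN(I) = 4.2·77/(10 − 0.058·77) = (1617/5)/(2767/500) = 161700/2767 ≈ 58.439
Max retention: S = 1000/(161700/2767) − 10 = 11500/1617 in (≈ 7.112 in)
Initial abstraction Ia = S/5 = (11500/1617)/5 = 2300/1617 ≈ 1.422 in

S = 11500/1617 in ≈ 7.112 in; Ia = 2300/1617 in ≈ 1.422 in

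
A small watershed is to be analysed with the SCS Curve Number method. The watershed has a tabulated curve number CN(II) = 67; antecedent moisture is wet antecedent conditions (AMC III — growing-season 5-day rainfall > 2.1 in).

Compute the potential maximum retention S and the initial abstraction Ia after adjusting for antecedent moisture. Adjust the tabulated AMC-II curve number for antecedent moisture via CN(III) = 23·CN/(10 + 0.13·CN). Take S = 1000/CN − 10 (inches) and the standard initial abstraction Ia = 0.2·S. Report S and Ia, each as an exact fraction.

Adjust CN=67 to AMC III: 23·67/(10 + 0.13·67) → 1541 ÷ (1871/100) = 154100/1871 ≈ 82.362
Max retention: S = 1000/(154100/1871) − 10 = 3300/1541 in (≈ 2.141 in)
Ia = 0.2·(3300/1541) = 660/1541 in ≈ 0.428 in

S = 3300/1541 in ≈ 2.141 in; Ia = 660/1541 in ≈ 0.428 in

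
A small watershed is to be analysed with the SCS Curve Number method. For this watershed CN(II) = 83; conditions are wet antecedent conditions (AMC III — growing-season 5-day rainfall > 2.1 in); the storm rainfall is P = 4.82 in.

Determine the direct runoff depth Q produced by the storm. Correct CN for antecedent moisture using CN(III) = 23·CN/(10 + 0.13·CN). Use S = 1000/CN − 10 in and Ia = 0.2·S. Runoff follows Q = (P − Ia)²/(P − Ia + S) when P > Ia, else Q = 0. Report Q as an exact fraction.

Adjust CN=83 to AMC III: 23·83/(10 + 0.13·83) → 1909 ÷ (2079/100) = 190900/2079 ≈ 91.823
Retention S: 1000/CN − 10 with CN=91.823 → S = 1700/1909 ≈ 0.891 in
Initial abstraction Ia = S/5 = (1700/1909)/5 = 340/1909 ≈ 0.178 in
Since P=4.820 > Ia=0.178: effective rainfall P−Ia = 443069/95450 in
Q = (443069/95450)²/((443069/95450) + 1700/1909) = (196310138761/9110702500)/(528069/95450) = 196310138761/50404186050 in ≈ 3.895 in

Q = 196310138761/50404186050 in ≈ 3.895 in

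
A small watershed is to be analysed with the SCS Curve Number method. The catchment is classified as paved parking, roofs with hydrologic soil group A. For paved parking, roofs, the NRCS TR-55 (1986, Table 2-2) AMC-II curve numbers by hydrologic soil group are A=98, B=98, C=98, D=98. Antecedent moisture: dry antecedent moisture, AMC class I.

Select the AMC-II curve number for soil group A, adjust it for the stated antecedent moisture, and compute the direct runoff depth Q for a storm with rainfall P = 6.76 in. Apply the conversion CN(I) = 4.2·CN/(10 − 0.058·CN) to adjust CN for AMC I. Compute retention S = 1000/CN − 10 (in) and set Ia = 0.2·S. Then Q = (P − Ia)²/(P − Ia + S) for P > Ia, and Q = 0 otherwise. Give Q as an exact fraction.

NRCS table: paved parking, roofs, soil group A → CN(II) = 98
Adjust CN=98 to AMC I: 4.2·98/(10 − 0.058·98) → (2058/5) ÷ (1079/250) = 102900/1079 ≈ 95.366
Retention S: 1000/CN − 10 with CN=95.366 → S = 500/1029 ≈ 0.486 in
Ia = 0.2S: 0.2·0.486 = 0.097 in (exactly 100/1029)
Excess rainfall: 6.760 − 0.097 = 6.663 in; P > Ia so Q > 0
Q: (171401/25725)² ÷ (183901/25725) = 29378302801/4730853225 in (≈ 6.210 in)

Q = 29378302801/4730853225 in ≈ 6.210 in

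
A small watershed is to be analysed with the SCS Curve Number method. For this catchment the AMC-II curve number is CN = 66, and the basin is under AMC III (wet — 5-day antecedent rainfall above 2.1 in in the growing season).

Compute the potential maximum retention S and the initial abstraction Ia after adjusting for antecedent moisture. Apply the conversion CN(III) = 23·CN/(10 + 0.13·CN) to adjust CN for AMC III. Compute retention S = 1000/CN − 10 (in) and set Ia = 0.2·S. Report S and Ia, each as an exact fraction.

Wet (AMC III): CN(III) = 23·66/(10 + 0.13·66) = 1518/(929/50) = 75900/929 ≈ 81.701
Retention S: 1000/CN − 10 with CN=81.701 → S = 1700/759 ≈ 2.240 in
Ia = 0.2·(1700/759) = 340/759 in ≈ 0.448 in

S = 1700/759 in ≈ 2.240 in; Ia = 340/759 in ≈ 0.448 in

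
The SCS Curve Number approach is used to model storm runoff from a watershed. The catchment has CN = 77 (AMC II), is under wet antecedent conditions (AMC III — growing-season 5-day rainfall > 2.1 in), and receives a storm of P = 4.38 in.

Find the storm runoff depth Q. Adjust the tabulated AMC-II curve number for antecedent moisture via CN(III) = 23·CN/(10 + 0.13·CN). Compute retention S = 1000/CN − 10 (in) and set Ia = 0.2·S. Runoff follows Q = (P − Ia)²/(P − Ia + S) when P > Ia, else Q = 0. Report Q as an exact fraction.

Q = 251634769/80322550 in ≈ 3.133 in

CN(III) from CN(II)=77: (23·77)/(10 + 0.13·77) = 7700/87 ≈ 88.506
Retention S: 1000/CN − 10 with CN=88.506 → S = 100/77 ≈ 1.299 in
Ia = 0.2S: 0.2·1.299 = 0.260 in (exactly 20/77)
Excess rainfall: 4.380 − 0.260 = 4.120 in; P > Ia so Q > 0
Q = (15863/3850)²/((15863/3850) + 100/77) = (251634769/14822500)/(20863/3850) = 251634769/80322550 in ≈ 3.133 in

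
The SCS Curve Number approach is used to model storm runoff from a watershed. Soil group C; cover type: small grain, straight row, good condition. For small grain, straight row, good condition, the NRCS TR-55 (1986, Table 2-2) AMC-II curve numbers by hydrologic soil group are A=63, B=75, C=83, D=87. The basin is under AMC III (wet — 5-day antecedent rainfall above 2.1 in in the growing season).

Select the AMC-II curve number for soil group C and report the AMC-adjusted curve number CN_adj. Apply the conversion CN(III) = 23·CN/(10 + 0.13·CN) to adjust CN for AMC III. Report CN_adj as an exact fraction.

NRCS table: small grain, straight row, good condition, soil group C → CN(II) = 83
Adjust CN=83 to AMC III: 23·83/(10 + 0.13·83) → 1909 ÷ (2079/100) = 190900/2079 ≈ 91.823

CN_adj = 190900/2079 ≈ 91.823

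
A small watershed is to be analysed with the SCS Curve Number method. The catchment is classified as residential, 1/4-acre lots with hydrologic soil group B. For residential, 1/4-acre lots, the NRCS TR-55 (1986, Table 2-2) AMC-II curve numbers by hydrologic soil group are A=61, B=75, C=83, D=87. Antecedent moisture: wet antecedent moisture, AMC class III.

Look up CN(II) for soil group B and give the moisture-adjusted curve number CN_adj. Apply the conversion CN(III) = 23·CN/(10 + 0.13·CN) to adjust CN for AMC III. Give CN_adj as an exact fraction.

NRCS table: residential, 1/4-acre lots, soil group B → CN(II) = 75
Wet (AMC III): CN(III) = 23·75/(10 + 0.13·75) = 1725/(79/4) = 6900/79 ≈ 87.342

CN_adj = 6900/79 ≈ 87.342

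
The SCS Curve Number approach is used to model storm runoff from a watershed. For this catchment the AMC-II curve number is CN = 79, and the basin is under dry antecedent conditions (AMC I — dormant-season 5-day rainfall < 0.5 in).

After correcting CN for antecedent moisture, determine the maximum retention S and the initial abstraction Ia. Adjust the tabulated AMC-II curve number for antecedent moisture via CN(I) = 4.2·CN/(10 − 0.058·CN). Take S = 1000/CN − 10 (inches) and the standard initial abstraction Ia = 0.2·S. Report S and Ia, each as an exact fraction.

S = 500/79 in ≈ 6.329 in; Ia = 100/79 in ≈ 1.266 in

CN(I) from CN(II)=79: (4.2·79)/(10 − 0.058·79) = 7900/129 ≈ 61.240
Max retention: S = 1000/(7900/129) − 10 = 500/79 in (≈ 6.329 in)
Initial abstraction Ia = S/5 = (500/79)/5 = 100/79 ≈ 1.266 in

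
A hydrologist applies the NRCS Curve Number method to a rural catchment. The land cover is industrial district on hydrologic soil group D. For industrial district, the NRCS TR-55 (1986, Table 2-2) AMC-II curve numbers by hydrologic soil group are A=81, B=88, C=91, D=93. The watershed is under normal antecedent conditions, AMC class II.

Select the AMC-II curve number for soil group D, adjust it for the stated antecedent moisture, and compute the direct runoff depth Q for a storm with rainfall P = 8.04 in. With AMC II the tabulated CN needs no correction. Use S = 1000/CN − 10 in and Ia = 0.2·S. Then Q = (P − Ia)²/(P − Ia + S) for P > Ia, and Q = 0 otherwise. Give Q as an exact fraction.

Q = 336465649/46716225 in ≈ 7.202 in

NRCS table: industrial district, soil group D → CN(II) = 93
AMC II — tabulated CN = 93 applies directly.
Retention S: 1000/CN − 10 with CN=93.000 → S = 70/93 ≈ 0.753 in
Ia = 0.2S: 0.2·0.753 = 0.151 in (exactly 14/93)
P − Ia = 8.040 − 0.151 = 18343/2325 ≈ 7.889 in (> 0, runoff occurs)
Q: (18343/2325)² ÷ (20093/2325) = 336465649/46716225 in (≈ 7.202 in)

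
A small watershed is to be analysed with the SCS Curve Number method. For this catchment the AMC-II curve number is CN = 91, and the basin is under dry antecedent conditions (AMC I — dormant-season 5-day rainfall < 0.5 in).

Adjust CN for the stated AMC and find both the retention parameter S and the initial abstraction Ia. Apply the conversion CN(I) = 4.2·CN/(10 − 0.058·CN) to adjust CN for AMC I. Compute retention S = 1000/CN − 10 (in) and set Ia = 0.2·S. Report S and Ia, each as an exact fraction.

S = 1500/637 in ≈ 2.355 in; Ia = 300/637 in ≈ 0.471 in

Adjust CN=91 to AMC I: 4.2·91/(10 − 0.058·91) → (1911/5) ÷ (2361/500) = 63700/787 ≈ 80.940
Retention S: 1000/CN − 10 with CN=80.940 → S = 1500/637 ≈ 2.355 in
Ia = 0.2·(1500/637) = 300/637 in ≈ 0.471 in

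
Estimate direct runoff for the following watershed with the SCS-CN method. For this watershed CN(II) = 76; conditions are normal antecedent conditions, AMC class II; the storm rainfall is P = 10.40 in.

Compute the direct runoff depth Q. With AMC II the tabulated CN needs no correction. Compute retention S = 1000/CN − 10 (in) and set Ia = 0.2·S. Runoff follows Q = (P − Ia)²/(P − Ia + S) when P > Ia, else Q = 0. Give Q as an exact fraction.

Q = 215296/29165 in ≈ 7.382 in

AMC II — tabulated CN = 76 applies directly.
Max retention: S = 1000/76 − 10 = 60/19 in (≈ 3.158 in)
Initial abstraction Ia = S/5 = (60/19)/5 = 12/19 ≈ 0.632 in
Excess rainfall: 10.400 − 0.632 = 9.768 in; P > Ia so Q > 0
Runoff Q = (P−Ia)²/(P−Ia+S) = (9.768)²/(9.768+3.158) = 215296/29165 ≈ 7.382 in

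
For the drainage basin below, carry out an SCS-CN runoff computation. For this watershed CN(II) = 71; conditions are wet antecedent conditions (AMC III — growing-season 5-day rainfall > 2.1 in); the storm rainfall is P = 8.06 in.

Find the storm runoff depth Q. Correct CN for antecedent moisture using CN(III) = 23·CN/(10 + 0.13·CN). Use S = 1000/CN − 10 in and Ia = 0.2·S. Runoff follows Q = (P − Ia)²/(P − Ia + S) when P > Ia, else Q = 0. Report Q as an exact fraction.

Q = 395765551801/63205183350 in ≈ 6.262 in

CN(III) from CN(II)=71: (23·71)/(10 + 0.13·71) = 163300/1923 ≈ 84.919
Retention S: 1000/CN − 10 with CN=84.919 → S = 2900/1633 ≈ 1.776 in
Initial abstraction Ia = S/5 = (2900/1633)/5 = 580/1633 ≈ 0.355 in
Since P=8.060 > Ia=0.355: effective rainfall P−Ia = 629099/81650 in
Q = (629099/81650)²/((629099/81650) + 2900/1633) = (395765551801/6666722500)/(774099/81650) = 395765551801/63205183350 in ≈ 6.262 in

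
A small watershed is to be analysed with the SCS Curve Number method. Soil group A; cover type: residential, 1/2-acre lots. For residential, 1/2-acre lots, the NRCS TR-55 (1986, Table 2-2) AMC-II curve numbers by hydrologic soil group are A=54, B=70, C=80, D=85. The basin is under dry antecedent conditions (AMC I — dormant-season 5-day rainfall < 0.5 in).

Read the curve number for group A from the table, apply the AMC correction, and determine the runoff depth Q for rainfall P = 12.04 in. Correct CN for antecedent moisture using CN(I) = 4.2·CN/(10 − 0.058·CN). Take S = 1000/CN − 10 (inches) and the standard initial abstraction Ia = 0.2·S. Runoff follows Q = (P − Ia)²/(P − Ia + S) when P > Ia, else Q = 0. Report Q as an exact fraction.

Q = 12806769889/5679454725 in ≈ 2.255 in

NRCS table: residential, 1/2-acre lots, soil group A → CN(II) = 54
Adjust CN=54 to AMC I: 4.2·54/(10 − 0.058·54) → (1134/5) ÷ (1717/250) = 56700/1717 ≈ 33.023
Max retention: S = 1000/(56700/1717) − 10 = 11500/567 in (≈ 20.282 in)
Initial abstraction Ia = S/5 = (11500/567)/5 = 2300/567 ≈ 4.056 in
P − Ia = 12.040 − 4.056 = 113167/14175 ≈ 7.984 in (> 0, runoff occurs)
Runoff Q = (P−Ia)²/(P−Ia+S) = (7.984)²/(7.984+20.282) = 12806769889/5679454725 ≈ 2.255 in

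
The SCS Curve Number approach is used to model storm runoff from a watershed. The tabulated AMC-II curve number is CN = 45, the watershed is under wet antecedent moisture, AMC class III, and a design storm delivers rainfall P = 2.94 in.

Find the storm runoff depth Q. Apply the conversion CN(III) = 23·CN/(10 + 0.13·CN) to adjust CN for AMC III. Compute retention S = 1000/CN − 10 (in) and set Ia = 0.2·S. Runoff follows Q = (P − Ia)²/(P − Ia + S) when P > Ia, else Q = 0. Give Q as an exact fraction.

Q = 377486041/770340150 in ≈ 0.490 in

Adjust CN=45 to AMC III: 23·45/(10 + 0.13·45) → 1035 ÷ (317/20) = 20700/317 ≈ 65.300
Max retention: S = 1000/(20700/317) − 10 = 1100/207 in (≈ 5.314 in)
Ia = 0.2·(1100/207) = 220/207 in ≈ 1.063 in
Excess rainfall: 2.940 − 1.063 = 1.877 in; P > Ia so Q > 0
Q = (19429/10350)²/((19429/10350) + 1100/207) = (377486041/107122500)/(74429/10350) = 377486041/770340150 in ≈ 0.490 in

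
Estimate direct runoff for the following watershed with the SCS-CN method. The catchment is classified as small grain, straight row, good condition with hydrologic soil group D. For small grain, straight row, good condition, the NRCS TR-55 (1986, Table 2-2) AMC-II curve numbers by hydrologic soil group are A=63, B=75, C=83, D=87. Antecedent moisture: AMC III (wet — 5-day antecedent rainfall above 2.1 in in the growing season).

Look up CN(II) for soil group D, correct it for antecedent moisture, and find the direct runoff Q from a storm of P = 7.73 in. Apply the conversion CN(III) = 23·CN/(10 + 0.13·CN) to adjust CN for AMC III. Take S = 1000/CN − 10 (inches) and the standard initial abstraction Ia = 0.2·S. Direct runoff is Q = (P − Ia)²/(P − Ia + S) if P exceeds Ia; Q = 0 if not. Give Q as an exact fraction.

Q = 2312750517529/330319677300 in ≈ 7.002 in

NRCS table: small grain, straight row, good condition, soil group D → CN(II) = 87
CN(III) from CN(II)=87: (23·87)/(10 + 0.13·87) = 200100/2131 ≈ 93.900
Max retention: S = 1000/(200100/2131) − 10 = 1300/2001 in (≈ 0.650 in)
Initial abstraction Ia = S/5 = (1300/2001)/5 = 260/2001 ≈ 0.130 in
Excess rainfall: 7.730 − 0.130 = 7.600 in; P > Ia so Q > 0
Q: (1520773/200100)² ÷ (1650773/200100) = 2312750517529/330319677300 in (≈ 7.002 in)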